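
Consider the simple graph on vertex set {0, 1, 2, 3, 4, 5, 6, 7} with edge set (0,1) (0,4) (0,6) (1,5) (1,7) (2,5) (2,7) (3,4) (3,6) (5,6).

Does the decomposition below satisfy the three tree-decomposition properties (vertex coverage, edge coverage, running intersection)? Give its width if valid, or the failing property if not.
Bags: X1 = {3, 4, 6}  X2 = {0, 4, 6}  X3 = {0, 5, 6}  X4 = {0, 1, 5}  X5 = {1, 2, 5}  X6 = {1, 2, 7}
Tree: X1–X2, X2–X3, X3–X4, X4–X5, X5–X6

Every vertex of G appears in some bag (union = {0, 1, 2, 3, 4, 5, 6, 7}); every edge is covered by a bag; and for each vertex v the set of bags containing v is connected in the bag tree. The decomposition is therefore valid. The largest bag has 3 vertices, so the width is 2.

Yes; width 2.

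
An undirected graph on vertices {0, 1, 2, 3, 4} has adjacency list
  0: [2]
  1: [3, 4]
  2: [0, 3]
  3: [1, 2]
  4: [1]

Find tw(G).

A width-1 tree decomposition is:
Bags: B1 = {0, 2}  B2 = {2, 3}  B3 = {1, 3}  B4 = {1, 4}
Tree: B1–B2, B2–B3, B3–B4
Each bag holds 2 vertices, so the decomposition has width 1, which upper-bounds the treewidth. G has an edge, so its treewidth is at least 1. Therefore the treewidth is 1.

1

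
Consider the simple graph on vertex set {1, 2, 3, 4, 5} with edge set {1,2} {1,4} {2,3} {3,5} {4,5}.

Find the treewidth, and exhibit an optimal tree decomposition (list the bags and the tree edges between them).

The largest bag has 3 vertices, giving width 2; this decomposition certifies tw(G) ≤ 2. Since 5–4–1–2–3–5 is a cycle in G, G is not acyclic. Forests are exactly the graphs of treewidth ≤ 1, so tw(G) ≥ 2. The upper and lower bounds meet at 2, so that is the treewidth.

Treewidth 2.
One such decomposition:
Bags: B1 = {1, 4, 5}  B2 = {1, 2, 5}  B3 = {2, 3, 5}
Tree: B1–B2, B2–B3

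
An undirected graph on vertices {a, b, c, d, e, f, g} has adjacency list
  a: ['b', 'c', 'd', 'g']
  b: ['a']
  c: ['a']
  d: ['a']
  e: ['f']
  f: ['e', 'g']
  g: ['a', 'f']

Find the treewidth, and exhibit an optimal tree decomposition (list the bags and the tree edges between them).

Treewidth 1.
One such decomposition:
Bags: B1 = {f, g}  B2 = {a, g}  B3 = {a, d}  B4 = {a, c}  B5 = {e, f}  B6 = {a, b}
Tree: B1–B2, B2–B3, B2–B4, B1–B5, B3–B6

Each bag holds 2 vertices, so the decomposition has width 1, which upper-bounds the treewidth. Any graph with an edge has treewidth ≥ 1, and G has the edge f–g. Therefore the treewidth is 1.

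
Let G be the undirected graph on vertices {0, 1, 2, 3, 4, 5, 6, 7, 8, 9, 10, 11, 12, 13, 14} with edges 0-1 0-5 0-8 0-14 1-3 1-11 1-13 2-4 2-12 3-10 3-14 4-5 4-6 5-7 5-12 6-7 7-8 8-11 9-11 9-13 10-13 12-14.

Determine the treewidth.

3

A width-3 tree decomposition is:
Bags: B1 = {2, 4, 6, 12}  B2 = {4, 5, 6, 12}  B3 = {5, 6, 7, 12}  B4 = {5, 7, 12, 14}  B5 = {0, 5, 7, 14}  B6 = {0, 7, 8, 14}  B7 = {0, 3, 8, 14}  B8 = {0, 1, 3, 8}  B9 = {1, 3, 8, 11}  B10 = {1, 3, 10, 11}  B11 = {1, 10, 11, 13}  B12 = {9, 10, 11, 13}
Tree: B1–B2, B2–B3, B3–B4, B4–B5, B5–B6, B6–B7, B7–B8, B8–B9, B9–B10, B10–B11, B11–B12
Every bag has size at most 4, so the width is 4 − 1 = 3 and tw(G) ≤ 3. For the lower bound: the 4 vertex sets {2,4,6}, {12}, {5}, {0,7,8,14} are disjoint, each induces a connected subgraph, and every pair is joined by at least one edge of G. Contracting each set to a single vertex therefore yields K_{4} as a minor, and since treewidth is minor-monotone, tw(G) ≥ tw(K_{4}) = 3. The upper and lower bounds meet at 3, so that is the treewidth.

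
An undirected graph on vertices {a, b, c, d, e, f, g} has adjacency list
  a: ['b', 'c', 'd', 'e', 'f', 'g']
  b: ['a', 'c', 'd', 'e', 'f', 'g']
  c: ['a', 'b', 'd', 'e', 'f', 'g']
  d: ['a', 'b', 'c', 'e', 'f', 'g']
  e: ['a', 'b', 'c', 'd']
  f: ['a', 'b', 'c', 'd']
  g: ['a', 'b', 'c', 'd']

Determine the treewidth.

4

A width-4 tree decomposition is:
Bags: B1 = {a, b, c, d, g}  B2 = {a, b, c, d, e}  B3 = {a, b, c, d, f}
Tree: B1–B2, B2–B3
Each bag holds 5 vertices, so the decomposition has width 4, which upper-bounds the treewidth. Conversely, {a, b, c, d, g} is a clique of size 5, and the vertices of any clique must share a bag in every tree decomposition; so some bag has ≥ 5 vertices and tw(G) ≥ 4. The upper and lower bounds meet at 4, so that is the treewidth.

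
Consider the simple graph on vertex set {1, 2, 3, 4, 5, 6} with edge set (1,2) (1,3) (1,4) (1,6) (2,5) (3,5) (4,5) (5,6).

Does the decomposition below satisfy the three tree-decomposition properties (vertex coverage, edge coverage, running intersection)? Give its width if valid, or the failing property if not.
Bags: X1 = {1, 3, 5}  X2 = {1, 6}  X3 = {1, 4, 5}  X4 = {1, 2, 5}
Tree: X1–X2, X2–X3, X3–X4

No — edge (5,6) lies in no bag.

A tree decomposition must satisfy three properties: every vertex lies in some bag; for every edge, both endpoints lie together in some bag; and for every vertex, the bags containing it form a connected subtree. Here edge (5,6) lies in no bag, so the decomposition is invalid.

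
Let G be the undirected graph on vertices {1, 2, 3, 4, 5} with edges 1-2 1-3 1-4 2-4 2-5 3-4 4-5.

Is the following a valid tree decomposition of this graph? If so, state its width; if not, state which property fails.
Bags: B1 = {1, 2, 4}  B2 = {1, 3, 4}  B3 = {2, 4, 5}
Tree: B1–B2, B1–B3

Checking the three conditions: (i) the bags cover all of {1, 2, 3, 4, 5}; (ii) for each edge, some bag contains both endpoints; (iii) the bags containing any fixed vertex form a subtree. All hold, so the decomposition is valid with width 3 − 1 = 2.

Yes; width 2.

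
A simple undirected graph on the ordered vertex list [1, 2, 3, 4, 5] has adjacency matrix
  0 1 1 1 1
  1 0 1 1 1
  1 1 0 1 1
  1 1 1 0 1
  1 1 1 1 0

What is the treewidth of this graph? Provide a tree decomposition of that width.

With just one bag of size 5, the width is 5 − 1 = 4, so tw(G) ≤ 4. On the other hand G contains the 5-clique {1, 2, 3, 4, 5}. A clique must lie in a single bag of any decomposition, so no decomposition can have width below 4. Therefore the treewidth is 4.

Treewidth 4.
One such decomposition:
Bags: B1 = {1, 2, 3, 4, 5}
Tree: (single bag)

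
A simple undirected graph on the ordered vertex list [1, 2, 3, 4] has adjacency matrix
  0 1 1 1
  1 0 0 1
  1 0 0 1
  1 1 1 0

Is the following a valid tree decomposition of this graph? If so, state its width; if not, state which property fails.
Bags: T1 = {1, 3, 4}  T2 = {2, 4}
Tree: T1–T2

A tree decomposition must satisfy three properties: every vertex lies in some bag; for every edge, both endpoints lie together in some bag; and for every vertex, the bags containing it form a connected subtree. Here edge (1,2) lies in no bag, so the decomposition is invalid.

No — edge (1,2) lies in no bag.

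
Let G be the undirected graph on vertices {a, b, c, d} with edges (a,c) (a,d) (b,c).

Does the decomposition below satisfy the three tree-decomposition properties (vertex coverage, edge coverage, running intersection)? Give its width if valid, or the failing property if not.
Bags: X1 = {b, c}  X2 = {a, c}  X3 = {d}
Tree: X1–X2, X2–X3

A tree decomposition must satisfy three properties: every vertex lies in some bag; for every edge, both endpoints lie together in some bag; and for every vertex, the bags containing it form a connected subtree. Here edge (a,d) lies in no bag, so the decomposition is invalid.

No — edge (a,d) lies in no bag.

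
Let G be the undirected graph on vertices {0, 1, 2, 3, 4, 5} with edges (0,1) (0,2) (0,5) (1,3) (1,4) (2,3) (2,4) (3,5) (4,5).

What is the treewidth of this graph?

3

A width-3 tree decomposition is:
Bags: B1 = {0, 2, 3, 4}  B2 = {0, 1, 3, 4}  B3 = {0, 3, 4, 5}
Tree: B1–B2, B2–B3
Each bag holds 4 vertices, so the decomposition has width 3, which upper-bounds the treewidth. For the lower bound: the 4 vertex sets {0,2}, {1,4}, {3}, {5} are disjoint, each induces a connected subgraph, and every pair is joined by at least one edge of G. Contracting each set to a single vertex therefore yields K_{4} as a minor, and since treewidth is minor-monotone, tw(G) ≥ tw(K_{4}) = 3. Combining the bounds, tw(G) = 3.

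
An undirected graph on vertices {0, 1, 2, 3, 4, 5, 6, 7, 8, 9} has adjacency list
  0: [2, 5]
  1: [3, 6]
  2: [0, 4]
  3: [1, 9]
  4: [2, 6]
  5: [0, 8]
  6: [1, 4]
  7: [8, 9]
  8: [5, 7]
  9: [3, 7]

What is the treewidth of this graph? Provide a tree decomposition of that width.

Every bag has size at most 3, so the width is 3 − 1 = 2 and tw(G) ≤ 2. Since 5–8–7–9–3–1–6–4–2–0–5 is a cycle in G, G is not acyclic. Forests are exactly the graphs of treewidth ≤ 1, so tw(G) ≥ 2. Therefore the treewidth is 2.

Treewidth 2.
One such decomposition:
Bags: B1 = {5, 7, 8}  B2 = {5, 7, 9}  B3 = {3, 5, 9}  B4 = {1, 3, 5}  B5 = {1, 5, 6}  B6 = {4, 5, 6}  B7 = {2, 4, 5}  B8 = {0, 2, 5}
Tree: B1–B2, B2–B3, B3–B4, B4–B5, B5–B6, B6–B7, B7–B8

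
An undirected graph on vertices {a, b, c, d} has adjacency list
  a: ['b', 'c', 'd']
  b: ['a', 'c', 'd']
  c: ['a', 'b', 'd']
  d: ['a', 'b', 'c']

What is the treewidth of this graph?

3

A width-3 tree decomposition is:
Bags: B1 = {a, b, c, d}
Tree: (single bag)
With just one bag of size 4, the width is 4 − 1 = 3, so tw(G) ≤ 3. For the lower bound, the 4 vertices {a, b, c, d} are pairwise adjacent, and any tree decomposition puts a clique entirely inside one bag — forcing width ≥ 3. Therefore the treewidth is 3.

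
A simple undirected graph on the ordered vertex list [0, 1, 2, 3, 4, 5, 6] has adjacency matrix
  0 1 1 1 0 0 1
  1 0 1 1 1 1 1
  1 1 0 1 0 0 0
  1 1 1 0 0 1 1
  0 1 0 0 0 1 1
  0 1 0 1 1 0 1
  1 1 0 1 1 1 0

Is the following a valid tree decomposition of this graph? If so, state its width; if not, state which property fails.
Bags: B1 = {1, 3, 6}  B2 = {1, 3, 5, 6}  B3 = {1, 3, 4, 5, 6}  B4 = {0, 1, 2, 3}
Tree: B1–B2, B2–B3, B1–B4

A tree decomposition must satisfy three properties: every vertex lies in some bag; for every edge, both endpoints lie together in some bag; and for every vertex, the bags containing it form a connected subtree. Here edge (0,6) lies in no bag, so the decomposition is invalid.

No — edge (0,6) lies in no bag.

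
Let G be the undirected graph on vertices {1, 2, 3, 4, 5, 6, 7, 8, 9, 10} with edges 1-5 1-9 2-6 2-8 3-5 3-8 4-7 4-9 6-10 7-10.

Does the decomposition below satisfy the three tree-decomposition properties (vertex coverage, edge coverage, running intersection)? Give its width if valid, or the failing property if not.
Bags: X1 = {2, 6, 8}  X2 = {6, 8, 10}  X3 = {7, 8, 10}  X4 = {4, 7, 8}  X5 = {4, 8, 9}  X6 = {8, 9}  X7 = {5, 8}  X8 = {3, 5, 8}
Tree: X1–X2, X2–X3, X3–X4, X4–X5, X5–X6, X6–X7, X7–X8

A tree decomposition must satisfy three properties: every vertex lies in some bag; for every edge, both endpoints lie together in some bag; and for every vertex, the bags containing it form a connected subtree. Here vertex 1 appears in no bag, so the decomposition is invalid.

No — vertex 1 appears in no bag.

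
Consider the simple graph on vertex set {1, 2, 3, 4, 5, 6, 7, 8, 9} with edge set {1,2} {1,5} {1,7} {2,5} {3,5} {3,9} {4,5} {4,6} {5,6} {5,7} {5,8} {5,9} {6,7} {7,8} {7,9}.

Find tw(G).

2

A width-2 tree decomposition is:
Bags: B1 = {5, 6, 7}  B2 = {4, 5, 6}  B3 = {5, 7, 8}  B4 = {5, 7, 9}  B5 = {1, 5, 7}  B6 = {3, 5, 9}  B7 = {1, 2, 5}
Tree: B1–B2, B1–B3, B3–B4, B3–B5, B4–B6, B5–B7
The largest bag has 3 vertices, giving width 2; this decomposition certifies tw(G) ≤ 2. For the lower bound, the 3 vertices {1, 2, 5} are pairwise adjacent, and any tree decomposition puts a clique entirely inside one bag — forcing width ≥ 2. Therefore the treewidth is 2.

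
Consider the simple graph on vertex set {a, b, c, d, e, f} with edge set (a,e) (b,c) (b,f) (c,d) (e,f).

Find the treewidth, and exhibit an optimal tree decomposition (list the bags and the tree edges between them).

Every bag has size at most 2, so the width is 2 − 1 = 1 and tw(G) ≤ 1. Any graph with an edge has treewidth ≥ 1, and G has the edge d–c. Combining the bounds, tw(G) = 1.

Treewidth 1.
Bags: B1 = {c, d}  B2 = {b, c}  B3 = {b, f}  B4 = {e, f}  B5 = {a, e}
Tree: B1–B2, B2–B3, B3–B4, B4–B5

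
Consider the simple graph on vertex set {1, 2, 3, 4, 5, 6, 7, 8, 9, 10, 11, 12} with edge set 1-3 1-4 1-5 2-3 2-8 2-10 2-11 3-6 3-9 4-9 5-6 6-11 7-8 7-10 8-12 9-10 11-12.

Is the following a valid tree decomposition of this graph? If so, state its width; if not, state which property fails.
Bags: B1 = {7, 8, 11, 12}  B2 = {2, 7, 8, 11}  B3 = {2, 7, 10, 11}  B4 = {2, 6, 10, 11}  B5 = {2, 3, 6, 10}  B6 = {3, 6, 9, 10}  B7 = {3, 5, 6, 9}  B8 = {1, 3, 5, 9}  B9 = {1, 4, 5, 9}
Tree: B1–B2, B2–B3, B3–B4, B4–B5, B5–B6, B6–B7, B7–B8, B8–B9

Yes; width 3.

Checking the three conditions: (i) the bags cover all of {1, 2, 3, 4, 5, 6, 7, 8, 9, 10, 11, 12}; (ii) for each edge, some bag contains both endpoints; (iii) the bags containing any fixed vertex form a subtree. All hold, so the decomposition is valid with width 4 − 1 = 3.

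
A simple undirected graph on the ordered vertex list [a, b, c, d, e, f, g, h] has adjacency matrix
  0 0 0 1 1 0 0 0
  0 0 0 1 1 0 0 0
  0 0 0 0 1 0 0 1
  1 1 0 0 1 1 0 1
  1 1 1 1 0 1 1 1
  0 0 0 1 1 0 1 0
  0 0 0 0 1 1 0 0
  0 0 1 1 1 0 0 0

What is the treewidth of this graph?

2

A width-2 tree decomposition is:
Bags: B1 = {d, e, f}  B2 = {b, d, e}  B3 = {d, e, h}  B4 = {a, d, e}  B5 = {c, e, h}  B6 = {e, f, g}
Tree: B1–B2, B2–B3, B1–B4, B3–B5, B1–B6
The largest bag has 3 vertices, giving width 2; this decomposition certifies tw(G) ≤ 2. For the lower bound, the 3 vertices {d, e, h} are pairwise adjacent, and any tree decomposition puts a clique entirely inside one bag — forcing width ≥ 2. Hence tw(G) = 2 exactly.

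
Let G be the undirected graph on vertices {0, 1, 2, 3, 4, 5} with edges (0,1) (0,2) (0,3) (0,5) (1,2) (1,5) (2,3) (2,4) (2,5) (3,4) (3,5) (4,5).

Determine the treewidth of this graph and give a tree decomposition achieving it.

Every bag has size at most 4, so the width is 4 − 1 = 3 and tw(G) ≤ 3. Conversely, {0, 1, 2, 5} is a clique of size 4, and the vertices of any clique must share a bag in every tree decomposition; so some bag has ≥ 4 vertices and tw(G) ≥ 3. Therefore the treewidth is 3.

Treewidth 3.
One such decomposition:
Bags: B1 = {0, 2, 3, 5}  B2 = {0, 1, 2, 5}  B3 = {2, 3, 4, 5}
Tree: B1–B2, B1–B3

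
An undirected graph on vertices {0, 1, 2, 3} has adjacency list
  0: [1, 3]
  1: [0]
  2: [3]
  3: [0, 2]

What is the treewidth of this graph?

A width-1 tree decomposition is:
Bags: B1 = {0, 3}  B2 = {2, 3}  B3 = {0, 1}
Tree: B1–B2, B1–B3
Every bag has size at most 2, so the width is 2 − 1 = 1 and tw(G) ≤ 1. Any graph with an edge has treewidth ≥ 1, and G has the edge 3–0. Combining the bounds, tw(G) = 1.

1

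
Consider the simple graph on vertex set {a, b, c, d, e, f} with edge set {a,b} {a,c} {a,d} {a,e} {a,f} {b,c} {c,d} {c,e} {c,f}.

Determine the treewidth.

A width-2 tree decomposition is:
Bags: B1 = {a, c, d}  B2 = {a, b, c}  B3 = {a, c, e}  B4 = {a, c, f}
Tree: B1–B2, B2–B3, B2–B4
Each bag holds 3 vertices, so the decomposition has width 2, which upper-bounds the treewidth. On the other hand G contains the 3-clique {a, c, d}. A clique must lie in a single bag of any decomposition, so no decomposition can have width below 2. Therefore the treewidth is 2.

2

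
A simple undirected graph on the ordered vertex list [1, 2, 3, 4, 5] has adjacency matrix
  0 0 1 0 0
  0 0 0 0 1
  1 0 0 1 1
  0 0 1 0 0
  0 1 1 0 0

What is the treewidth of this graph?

1

A width-1 tree decomposition is:
Bags: B1 = {3, 5}  B2 = {1, 3}  B3 = {2, 5}  B4 = {3, 4}
Tree: B1–B2, B1–B3, B1–B4
Each bag holds 2 vertices, so the decomposition has width 1, which upper-bounds the treewidth. G has an edge, so its treewidth is at least 1. Therefore the treewidth is 1.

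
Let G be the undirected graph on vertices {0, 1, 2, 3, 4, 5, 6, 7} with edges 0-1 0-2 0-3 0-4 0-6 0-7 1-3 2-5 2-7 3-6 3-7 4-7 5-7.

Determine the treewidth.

A width-2 tree decomposition is:
Bags: B1 = {0, 3, 6}  B2 = {0, 1, 3}  B3 = {0, 3, 7}  B4 = {0, 4, 7}  B5 = {0, 2, 7}  B6 = {2, 5, 7}
Tree: B1–B2, B1–B3, B3–B4, B4–B5, B5–B6
Each bag holds 3 vertices, so the decomposition has width 2, which upper-bounds the treewidth. On the other hand G contains the 3-clique {0, 2, 7}. A clique must lie in a single bag of any decomposition, so no decomposition can have width below 2. Combining the bounds, tw(G) = 2.

2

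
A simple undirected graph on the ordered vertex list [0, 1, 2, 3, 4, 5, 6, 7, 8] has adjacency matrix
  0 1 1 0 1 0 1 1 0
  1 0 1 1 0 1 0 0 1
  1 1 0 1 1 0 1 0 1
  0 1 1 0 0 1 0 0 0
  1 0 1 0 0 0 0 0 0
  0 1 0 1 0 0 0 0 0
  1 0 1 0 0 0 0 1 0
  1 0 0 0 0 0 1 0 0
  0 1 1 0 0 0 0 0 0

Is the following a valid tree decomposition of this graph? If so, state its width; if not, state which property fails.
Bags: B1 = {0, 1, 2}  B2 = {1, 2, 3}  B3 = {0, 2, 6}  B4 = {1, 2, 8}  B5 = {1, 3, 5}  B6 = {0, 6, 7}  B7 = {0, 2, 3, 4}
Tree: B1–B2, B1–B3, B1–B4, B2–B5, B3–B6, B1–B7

A tree decomposition must satisfy three properties: every vertex lies in some bag; for every edge, both endpoints lie together in some bag; and for every vertex, the bags containing it form a connected subtree. Here bags containing vertex 3 are not connected in the tree, so the decomposition is invalid.

No — bags containing vertex 3 are not connected in the tree.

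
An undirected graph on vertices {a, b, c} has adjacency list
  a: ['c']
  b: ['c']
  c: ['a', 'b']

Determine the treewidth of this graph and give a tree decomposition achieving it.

Every bag has size at most 2, so the width is 2 − 1 = 1 and tw(G) ≤ 1. G has an edge, so its treewidth is at least 1. Combining the bounds, tw(G) = 1.

Treewidth 1.
One optimal decomposition is:
Bags: B1 = {b, c}  B2 = {a, c}
Tree: B1–B2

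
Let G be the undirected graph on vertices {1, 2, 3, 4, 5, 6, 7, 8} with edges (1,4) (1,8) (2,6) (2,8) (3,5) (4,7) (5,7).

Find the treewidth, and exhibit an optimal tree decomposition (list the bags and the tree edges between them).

The largest bag has 2 vertices, giving width 1; this decomposition certifies tw(G) ≤ 1. Since G has at least one edge (e.g. 3–5), it is not an edgeless graph, so tw(G) ≥ 1. The upper and lower bounds meet at 1, so that is the treewidth.

Treewidth 1.
One such decomposition:
Bags: B1 = {3, 5}  B2 = {5, 7}  B3 = {4, 7}  B4 = {1, 4}  B5 = {1, 8}  B6 = {2, 8}  B7 = {2, 6}
Tree: B1–B2, B2–B3, B3–B4, B4–B5, B5–B6, B6–B7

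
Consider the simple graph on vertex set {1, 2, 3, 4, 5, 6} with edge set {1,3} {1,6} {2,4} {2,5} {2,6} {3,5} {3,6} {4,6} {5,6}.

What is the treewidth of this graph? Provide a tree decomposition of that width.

Treewidth 2.
Bags: B1 = {3, 5, 6}  B2 = {2, 5, 6}  B3 = {2, 4, 6}  B4 = {1, 3, 6}
Tree: B1–B2, B2–B3, B1–B4

The largest bag has 3 vertices, giving width 2; this decomposition certifies tw(G) ≤ 2. For the lower bound, the 3 vertices {1, 3, 6} are pairwise adjacent, and any tree decomposition puts a clique entirely inside one bag — forcing width ≥ 2. The upper and lower bounds meet at 2, so that is the treewidth.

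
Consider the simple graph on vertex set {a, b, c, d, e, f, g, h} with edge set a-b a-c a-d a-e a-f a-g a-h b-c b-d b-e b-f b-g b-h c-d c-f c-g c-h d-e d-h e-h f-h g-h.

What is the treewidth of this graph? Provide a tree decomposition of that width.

The largest bag has 5 vertices, giving width 4; this decomposition certifies tw(G) ≤ 4. On the other hand G contains the 5-clique {a, b, d, e, h}. A clique must lie in a single bag of any decomposition, so no decomposition can have width below 4. Hence tw(G) = 4 exactly.

Treewidth 4.
Bags: B1 = {a, b, d, e, h}  B2 = {a, b, c, d, h}  B3 = {a, b, c, f, h}  B4 = {a, b, c, g, h}
Tree: B1–B2, B2–B3, B2–B4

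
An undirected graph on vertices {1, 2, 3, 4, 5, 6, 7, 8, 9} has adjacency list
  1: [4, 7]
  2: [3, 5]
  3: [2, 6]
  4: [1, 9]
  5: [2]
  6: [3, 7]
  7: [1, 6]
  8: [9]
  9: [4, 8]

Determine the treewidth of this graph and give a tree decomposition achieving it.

Each bag holds 2 vertices, so the decomposition has width 1, which upper-bounds the treewidth. G has an edge, so its treewidth is at least 1. Combining the bounds, tw(G) = 1.

Treewidth 1.
Bags: B1 = {8, 9}  B2 = {4, 9}  B3 = {1, 4}  B4 = {1, 7}  B5 = {6, 7}  B6 = {3, 6}  B7 = {2, 3}  B8 = {2, 5}
Tree: B1–B2, B2–B3, B3–B4, B4–B5, B5–B6, B6–B7, B7–B8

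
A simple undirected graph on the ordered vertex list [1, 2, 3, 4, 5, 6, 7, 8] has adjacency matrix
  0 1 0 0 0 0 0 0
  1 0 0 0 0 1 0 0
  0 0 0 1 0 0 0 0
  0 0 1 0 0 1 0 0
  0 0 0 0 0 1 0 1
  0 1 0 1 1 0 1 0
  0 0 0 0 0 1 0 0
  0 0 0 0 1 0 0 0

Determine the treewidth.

1

A width-1 tree decomposition is:
Bags: B1 = {4, 6}  B2 = {5, 6}  B3 = {2, 6}  B4 = {1, 2}  B5 = {6, 7}  B6 = {3, 4}  B7 = {5, 8}
Tree: B1–B2, B1–B3, B3–B4, B3–B5, B1–B6, B2–B7
Every bag has size at most 2, so the width is 2 − 1 = 1 and tw(G) ≤ 1. Any graph with an edge has treewidth ≥ 1, and G has the edge 4–6. The upper and lower bounds meet at 1, so that is the treewidth.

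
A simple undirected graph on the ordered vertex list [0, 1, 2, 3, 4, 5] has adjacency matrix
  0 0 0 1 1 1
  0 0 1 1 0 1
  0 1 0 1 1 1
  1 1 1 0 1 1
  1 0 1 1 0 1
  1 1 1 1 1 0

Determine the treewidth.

3

A width-3 tree decomposition is:
Bags: B1 = {2, 3, 4, 5}  B2 = {0, 3, 4, 5}  B3 = {1, 2, 3, 5}
Tree: B1–B2, B1–B3
The largest bag has 4 vertices, giving width 3; this decomposition certifies tw(G) ≤ 3. Conversely, {0, 3, 4, 5} is a clique of size 4, and the vertices of any clique must share a bag in every tree decomposition; so some bag has ≥ 4 vertices and tw(G) ≥ 3. Therefore the treewidth is 3.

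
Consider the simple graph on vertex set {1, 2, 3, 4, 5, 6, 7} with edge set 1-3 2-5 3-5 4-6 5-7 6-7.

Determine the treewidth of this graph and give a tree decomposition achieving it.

Treewidth 1.
Bags: B1 = {1, 3}  B2 = {3, 5}  B3 = {2, 5}  B4 = {5, 7}  B5 = {6, 7}  B6 = {4, 6}
Tree: B1–B2, B2–B3, B3–B4, B4–B5, B5–B6

Every bag has size at most 2, so the width is 2 − 1 = 1 and tw(G) ≤ 1. Any graph with an edge has treewidth ≥ 1, and G has the edge 3–1. Combining the bounds, tw(G) = 1.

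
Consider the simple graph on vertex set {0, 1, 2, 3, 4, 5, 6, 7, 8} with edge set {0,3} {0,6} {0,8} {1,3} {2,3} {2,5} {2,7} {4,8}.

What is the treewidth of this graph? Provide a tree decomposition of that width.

The largest bag has 2 vertices, giving width 1; this decomposition certifies tw(G) ≤ 1. Since G has at least one edge (e.g. 8–0), it is not an edgeless graph, so tw(G) ≥ 1. The upper and lower bounds meet at 1, so that is the treewidth.

Treewidth 1.
One optimal decomposition is:
Bags: B1 = {0, 8}  B2 = {0, 3}  B3 = {2, 3}  B4 = {0, 6}  B5 = {2, 7}  B6 = {2, 5}  B7 = {4, 8}  B8 = {1, 3}
Tree: B1–B2, B2–B3, B2–B4, B3–B5, B3–B6, B1–B7, B3–B8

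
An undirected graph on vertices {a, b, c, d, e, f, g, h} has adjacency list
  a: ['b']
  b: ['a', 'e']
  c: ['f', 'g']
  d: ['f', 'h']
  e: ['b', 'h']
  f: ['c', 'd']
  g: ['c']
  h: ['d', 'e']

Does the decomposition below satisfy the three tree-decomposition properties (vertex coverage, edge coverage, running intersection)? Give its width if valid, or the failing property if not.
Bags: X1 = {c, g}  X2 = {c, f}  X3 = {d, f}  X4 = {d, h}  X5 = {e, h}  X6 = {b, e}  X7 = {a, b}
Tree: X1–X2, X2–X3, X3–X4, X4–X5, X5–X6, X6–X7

Yes; width 1.

Every vertex of G appears in some bag (union = {a, b, c, d, e, f, g, h}); every edge is covered by a bag; and for each vertex v the set of bags containing v is connected in the bag tree. The decomposition is therefore valid. The largest bag has 2 vertices, so the width is 1.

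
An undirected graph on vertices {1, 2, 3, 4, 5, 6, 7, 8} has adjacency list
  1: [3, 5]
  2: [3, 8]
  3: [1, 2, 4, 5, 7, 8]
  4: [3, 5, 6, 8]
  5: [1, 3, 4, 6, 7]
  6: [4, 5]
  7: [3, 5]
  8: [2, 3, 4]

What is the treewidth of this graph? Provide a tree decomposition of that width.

Every bag has size at most 3, so the width is 3 − 1 = 2 and tw(G) ≤ 2. Conversely, {2, 3, 8} is a clique of size 3, and the vertices of any clique must share a bag in every tree decomposition; so some bag has ≥ 3 vertices and tw(G) ≥ 2. Combining the bounds, tw(G) = 2.

Treewidth 2.
One such decomposition:
Bags: B1 = {3, 4, 8}  B2 = {3, 4, 5}  B3 = {1, 3, 5}  B4 = {2, 3, 8}  B5 = {3, 5, 7}  B6 = {4, 5, 6}
Tree: B1–B2, B2–B3, B1–B4, B3–B5, B2–B6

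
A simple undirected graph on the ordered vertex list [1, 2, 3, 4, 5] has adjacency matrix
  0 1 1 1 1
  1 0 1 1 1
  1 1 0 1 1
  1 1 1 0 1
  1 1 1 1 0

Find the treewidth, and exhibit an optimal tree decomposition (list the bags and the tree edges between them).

With just one bag of size 5, the width is 5 − 1 = 4, so tw(G) ≤ 4. On the other hand G contains the 5-clique {1, 2, 3, 4, 5}. A clique must lie in a single bag of any decomposition, so no decomposition can have width below 4. Therefore the treewidth is 4.

Treewidth 4.
One such decomposition:
Bags: B1 = {1, 2, 3, 4, 5}
Tree: (single bag)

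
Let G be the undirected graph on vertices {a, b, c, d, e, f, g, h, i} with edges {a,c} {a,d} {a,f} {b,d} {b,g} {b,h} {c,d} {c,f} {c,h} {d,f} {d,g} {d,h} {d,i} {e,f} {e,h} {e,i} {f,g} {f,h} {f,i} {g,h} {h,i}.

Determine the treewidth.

3

A width-3 tree decomposition is:
Bags: B1 = {d, f, h, i}  B2 = {e, f, h, i}  B3 = {c, d, f, h}  B4 = {d, f, g, h}  B5 = {a, c, d, f}  B6 = {b, d, g, h}
Tree: B1–B2, B1–B3, B1–B4, B3–B5, B4–B6
Every bag has size at most 4, so the width is 4 − 1 = 3 and tw(G) ≤ 3. Conversely, {d, f, g, h} is a clique of size 4, and the vertices of any clique must share a bag in every tree decomposition; so some bag has ≥ 4 vertices and tw(G) ≥ 3. Hence tw(G) = 3 exactly.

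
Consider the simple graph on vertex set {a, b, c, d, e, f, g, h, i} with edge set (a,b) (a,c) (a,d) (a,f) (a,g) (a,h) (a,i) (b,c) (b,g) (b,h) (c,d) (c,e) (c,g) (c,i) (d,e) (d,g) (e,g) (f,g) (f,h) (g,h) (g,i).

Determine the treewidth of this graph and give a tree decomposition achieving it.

Treewidth 3.
One optimal decomposition is:
Bags: B1 = {c, d, e, g}  B2 = {a, c, d, g}  B3 = {a, b, c, g}  B4 = {a, b, g, h}  B5 = {a, c, g, i}  B6 = {a, f, g, h}
Tree: B1–B2, B2–B3, B3–B4, B3–B5, B4–B6

The largest bag has 4 vertices, giving width 3; this decomposition certifies tw(G) ≤ 3. On the other hand G contains the 4-clique {c, d, e, g}. A clique must lie in a single bag of any decomposition, so no decomposition can have width below 3. Hence tw(G) = 3 exactly.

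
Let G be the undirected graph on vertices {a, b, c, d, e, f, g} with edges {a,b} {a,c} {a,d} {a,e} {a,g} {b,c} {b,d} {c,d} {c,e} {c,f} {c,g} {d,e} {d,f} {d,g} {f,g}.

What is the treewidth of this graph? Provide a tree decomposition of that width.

Treewidth 3.
One such decomposition:
Bags: B1 = {a, c, d, g}  B2 = {a, c, d, e}  B3 = {c, d, f, g}  B4 = {a, b, c, d}
Tree: B1–B2, B1–B3, B1–B4

Each bag holds 4 vertices, so the decomposition has width 3, which upper-bounds the treewidth. For the lower bound, the 4 vertices {a, c, d, g} are pairwise adjacent, and any tree decomposition puts a clique entirely inside one bag — forcing width ≥ 3. Hence tw(G) = 3 exactly.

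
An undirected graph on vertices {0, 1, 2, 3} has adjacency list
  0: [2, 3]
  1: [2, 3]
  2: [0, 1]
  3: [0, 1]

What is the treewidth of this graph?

2

A width-2 tree decomposition is:
Bags: B1 = {0, 1, 2}  B2 = {0, 1, 3}
Tree: B1–B2
Each bag holds 3 vertices, so the decomposition has width 2, which upper-bounds the treewidth. The edges 1–2–0–3–1 form a cycle, so G is not a tree and its treewidth is at least 2. Hence tw(G) = 2 exactly.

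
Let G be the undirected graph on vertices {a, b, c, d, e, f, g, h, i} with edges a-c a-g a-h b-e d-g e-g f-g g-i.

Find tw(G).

A width-1 tree decomposition is:
Bags: B1 = {a, g}  B2 = {e, g}  B3 = {b, e}  B4 = {a, h}  B5 = {a, c}  B6 = {f, g}  B7 = {d, g}  B8 = {g, i}
Tree: B1–B2, B2–B3, B1–B4, B1–B5, B1–B6, B6–B7, B7–B8
Every bag has size at most 2, so the width is 2 − 1 = 1 and tw(G) ≤ 1. G has an edge, so its treewidth is at least 1. Combining the bounds, tw(G) = 1.

1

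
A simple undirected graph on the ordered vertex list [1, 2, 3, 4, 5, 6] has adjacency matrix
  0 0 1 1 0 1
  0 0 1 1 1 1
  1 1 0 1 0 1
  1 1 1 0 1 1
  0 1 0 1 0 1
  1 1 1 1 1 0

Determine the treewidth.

A width-3 tree decomposition is:
Bags: B1 = {2, 4, 5, 6}  B2 = {2, 3, 4, 6}  B3 = {1, 3, 4, 6}
Tree: B1–B2, B2–B3
Every bag has size at most 4, so the width is 4 − 1 = 3 and tw(G) ≤ 3. On the other hand G contains the 4-clique {1, 3, 4, 6}. A clique must lie in a single bag of any decomposition, so no decomposition can have width below 3. The upper and lower bounds meet at 3, so that is the treewidth.

3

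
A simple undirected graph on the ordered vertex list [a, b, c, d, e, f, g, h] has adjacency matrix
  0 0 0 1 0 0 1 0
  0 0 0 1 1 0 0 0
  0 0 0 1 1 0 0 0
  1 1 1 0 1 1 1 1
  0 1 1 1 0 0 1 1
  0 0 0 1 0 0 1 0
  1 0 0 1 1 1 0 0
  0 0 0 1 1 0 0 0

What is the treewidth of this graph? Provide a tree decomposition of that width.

The largest bag has 3 vertices, giving width 2; this decomposition certifies tw(G) ≤ 2. For the lower bound, the 3 vertices {a, d, g} are pairwise adjacent, and any tree decomposition puts a clique entirely inside one bag — forcing width ≥ 2. Combining the bounds, tw(G) = 2.

Treewidth 2.
One such decomposition:
Bags: B1 = {d, e, g}  B2 = {c, d, e}  B3 = {a, d, g}  B4 = {d, e, h}  B5 = {b, d, e}  B6 = {d, f, g}
Tree: B1–B2, B1–B3, B1–B4, B1–B5, B1–B6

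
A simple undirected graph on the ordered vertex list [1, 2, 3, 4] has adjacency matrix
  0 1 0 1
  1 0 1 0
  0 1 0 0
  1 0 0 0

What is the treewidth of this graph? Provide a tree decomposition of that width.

The largest bag has 2 vertices, giving width 1; this decomposition certifies tw(G) ≤ 1. Any graph with an edge has treewidth ≥ 1, and G has the edge 3–2. The upper and lower bounds meet at 1, so that is the treewidth.

Treewidth 1.
One such decomposition:
Bags: B1 = {2, 3}  B2 = {1, 2}  B3 = {1, 4}
Tree: B1–B2, B2–B3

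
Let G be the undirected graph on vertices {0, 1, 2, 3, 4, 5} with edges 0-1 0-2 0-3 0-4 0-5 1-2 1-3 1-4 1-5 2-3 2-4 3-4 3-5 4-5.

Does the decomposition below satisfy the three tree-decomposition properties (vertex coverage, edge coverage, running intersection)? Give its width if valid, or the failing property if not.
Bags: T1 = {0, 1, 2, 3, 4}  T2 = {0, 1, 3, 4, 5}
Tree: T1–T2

Vertex coverage: the bags together contain {0, 1, 2, 3, 4, 5}, the full vertex set. Edge coverage: each edge of G has both endpoints in at least one bag. Running intersection: for every vertex, the bags containing it form a connected subtree. All three properties hold, so this is a valid tree decomposition of width max|bag| − 1 = 4, and hence tw(G) ≤ 4.

Yes; width 4.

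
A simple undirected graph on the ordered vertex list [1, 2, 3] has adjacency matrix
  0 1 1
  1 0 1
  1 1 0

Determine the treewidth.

A width-2 tree decomposition is:
Bags: B1 = {1, 2, 3}
Tree: (single bag)
A single bag containing all 3 vertices is trivially a valid decomposition of width 2. Conversely, {1, 2, 3} is a clique of size 3, and the vertices of any clique must share a bag in every tree decomposition; so some bag has ≥ 3 vertices and tw(G) ≥ 2. The upper and lower bounds meet at 2, so that is the treewidth.

2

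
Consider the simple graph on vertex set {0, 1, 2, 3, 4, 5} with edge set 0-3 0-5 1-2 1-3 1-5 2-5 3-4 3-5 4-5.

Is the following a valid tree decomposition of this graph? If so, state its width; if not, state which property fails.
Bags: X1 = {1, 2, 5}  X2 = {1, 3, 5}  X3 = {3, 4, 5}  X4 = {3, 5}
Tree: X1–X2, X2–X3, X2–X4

No — vertex 0 appears in no bag.

A tree decomposition must satisfy three properties: every vertex lies in some bag; for every edge, both endpoints lie together in some bag; and for every vertex, the bags containing it form a connected subtree. Here vertex 0 appears in no bag, so the decomposition is invalid.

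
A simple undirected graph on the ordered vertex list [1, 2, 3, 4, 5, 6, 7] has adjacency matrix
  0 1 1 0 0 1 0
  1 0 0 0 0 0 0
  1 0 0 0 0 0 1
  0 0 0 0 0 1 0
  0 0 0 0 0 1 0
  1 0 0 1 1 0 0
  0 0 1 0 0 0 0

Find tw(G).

A width-1 tree decomposition is:
Bags: B1 = {1, 6}  B2 = {1, 3}  B3 = {1, 2}  B4 = {3, 7}  B5 = {5, 6}  B6 = {4, 6}
Tree: B1–B2, B1–B3, B2–B4, B1–B5, B5–B6
The largest bag has 2 vertices, giving width 1; this decomposition certifies tw(G) ≤ 1. G has an edge, so its treewidth is at least 1. Combining the bounds, tw(G) = 1.

1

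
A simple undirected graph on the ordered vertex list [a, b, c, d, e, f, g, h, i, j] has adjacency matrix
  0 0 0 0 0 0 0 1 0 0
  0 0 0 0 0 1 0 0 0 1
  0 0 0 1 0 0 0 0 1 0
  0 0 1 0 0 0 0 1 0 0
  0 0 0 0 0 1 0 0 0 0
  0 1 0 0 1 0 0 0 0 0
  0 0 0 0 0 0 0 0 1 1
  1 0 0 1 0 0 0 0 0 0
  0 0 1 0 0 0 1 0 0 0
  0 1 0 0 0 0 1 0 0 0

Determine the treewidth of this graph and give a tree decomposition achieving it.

Treewidth 1.
One such decomposition:
Bags: B1 = {a, h}  B2 = {d, h}  B3 = {c, d}  B4 = {c, i}  B5 = {g, i}  B6 = {g, j}  B7 = {b, j}  B8 = {b, f}  B9 = {e, f}
Tree: B1–B2, B2–B3, B3–B4, B4–B5, B5–B6, B6–B7, B7–B8, B8–B9

Every bag has size at most 2, so the width is 2 − 1 = 1 and tw(G) ≤ 1. Any graph with an edge has treewidth ≥ 1, and G has the edge a–h. Hence tw(G) = 1 exactly.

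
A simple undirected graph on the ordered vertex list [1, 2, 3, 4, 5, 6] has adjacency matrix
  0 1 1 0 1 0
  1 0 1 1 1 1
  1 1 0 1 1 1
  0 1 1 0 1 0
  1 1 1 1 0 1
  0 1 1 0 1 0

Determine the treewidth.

3

A width-3 tree decomposition is:
Bags: B1 = {1, 2, 3, 5}  B2 = {2, 3, 4, 5}  B3 = {2, 3, 5, 6}
Tree: B1–B2, B2–B3
Every bag has size at most 4, so the width is 4 − 1 = 3 and tw(G) ≤ 3. Conversely, {1, 2, 3, 5} is a clique of size 4, and the vertices of any clique must share a bag in every tree decomposition; so some bag has ≥ 4 vertices and tw(G) ≥ 3. Combining the bounds, tw(G) = 3.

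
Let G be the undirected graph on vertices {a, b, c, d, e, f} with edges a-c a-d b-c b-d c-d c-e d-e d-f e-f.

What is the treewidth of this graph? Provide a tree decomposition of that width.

Each bag holds 3 vertices, so the decomposition has width 2, which upper-bounds the treewidth. On the other hand G contains the 3-clique {c, d, e}. A clique must lie in a single bag of any decomposition, so no decomposition can have width below 2. Hence tw(G) = 2 exactly.

Treewidth 2.
One optimal decomposition is:
Bags: B1 = {c, d, e}  B2 = {a, c, d}  B3 = {b, c, d}  B4 = {d, e, f}
Tree: B1–B2, B1–B3, B1–B4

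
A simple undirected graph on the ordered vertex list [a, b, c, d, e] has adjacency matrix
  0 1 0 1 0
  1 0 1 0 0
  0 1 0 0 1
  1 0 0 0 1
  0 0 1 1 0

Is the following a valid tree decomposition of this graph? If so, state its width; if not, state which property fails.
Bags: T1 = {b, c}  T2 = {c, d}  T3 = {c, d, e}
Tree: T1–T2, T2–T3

No — vertex a appears in no bag.

A tree decomposition must satisfy three properties: every vertex lies in some bag; for every edge, both endpoints lie together in some bag; and for every vertex, the bags containing it form a connected subtree. Here vertex a appears in no bag, so the decomposition is invalid.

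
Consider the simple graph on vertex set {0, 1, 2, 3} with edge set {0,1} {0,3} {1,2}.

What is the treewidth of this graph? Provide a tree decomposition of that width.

Treewidth 1.
One such decomposition:
Bags: B1 = {0, 3}  B2 = {0, 1}  B3 = {1, 2}
Tree: B1–B2, B2–B3

The largest bag has 2 vertices, giving width 1; this decomposition certifies tw(G) ≤ 1. Any graph with an edge has treewidth ≥ 1, and G has the edge 0–3. Therefore the treewidth is 1.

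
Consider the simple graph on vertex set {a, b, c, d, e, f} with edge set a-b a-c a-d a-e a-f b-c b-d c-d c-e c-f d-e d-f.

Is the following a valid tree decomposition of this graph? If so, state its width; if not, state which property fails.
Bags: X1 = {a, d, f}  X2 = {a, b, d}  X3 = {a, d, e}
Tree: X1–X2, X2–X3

No — vertex c appears in no bag.

A tree decomposition must satisfy three properties: every vertex lies in some bag; for every edge, both endpoints lie together in some bag; and for every vertex, the bags containing it form a connected subtree. Here vertex c appears in no bag, so the decomposition is invalid.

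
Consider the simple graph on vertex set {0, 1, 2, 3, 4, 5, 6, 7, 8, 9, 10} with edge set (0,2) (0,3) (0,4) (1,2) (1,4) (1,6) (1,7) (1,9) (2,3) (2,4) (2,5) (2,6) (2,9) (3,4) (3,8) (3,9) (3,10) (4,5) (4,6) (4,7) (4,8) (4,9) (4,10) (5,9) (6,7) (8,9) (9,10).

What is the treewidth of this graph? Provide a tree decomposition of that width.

Every bag has size at most 4, so the width is 4 − 1 = 3 and tw(G) ≤ 3. On the other hand G contains the 4-clique {3, 4, 8, 9}. A clique must lie in a single bag of any decomposition, so no decomposition can have width below 3. Hence tw(G) = 3 exactly.

Treewidth 3.
One optimal decomposition is:
Bags: B1 = {3, 4, 8, 9}  B2 = {2, 3, 4, 9}  B3 = {1, 2, 4, 9}  B4 = {1, 2, 4, 6}  B5 = {2, 4, 5, 9}  B6 = {0, 2, 3, 4}  B7 = {3, 4, 9, 10}  B8 = {1, 4, 6, 7}
Tree: B1–B2, B2–B3, B3–B4, B2–B5, B2–B6, B2–B7, B4–B8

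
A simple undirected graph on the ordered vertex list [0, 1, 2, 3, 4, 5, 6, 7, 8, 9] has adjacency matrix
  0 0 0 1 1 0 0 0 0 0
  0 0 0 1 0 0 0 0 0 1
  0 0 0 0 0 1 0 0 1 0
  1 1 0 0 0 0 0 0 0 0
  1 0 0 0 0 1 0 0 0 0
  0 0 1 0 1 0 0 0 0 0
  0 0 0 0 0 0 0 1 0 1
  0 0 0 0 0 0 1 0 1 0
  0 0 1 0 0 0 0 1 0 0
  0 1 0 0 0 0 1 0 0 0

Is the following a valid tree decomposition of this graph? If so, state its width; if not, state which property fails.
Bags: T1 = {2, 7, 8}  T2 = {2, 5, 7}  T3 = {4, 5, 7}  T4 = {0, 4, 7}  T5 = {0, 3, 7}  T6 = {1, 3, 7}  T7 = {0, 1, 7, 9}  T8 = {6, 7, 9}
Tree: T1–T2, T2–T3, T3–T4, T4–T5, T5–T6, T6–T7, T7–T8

A tree decomposition must satisfy three properties: every vertex lies in some bag; for every edge, both endpoints lie together in some bag; and for every vertex, the bags containing it form a connected subtree. Here bags containing vertex 0 are not connected in the tree, so the decomposition is invalid.

No — bags containing vertex 0 are not connected in the tree.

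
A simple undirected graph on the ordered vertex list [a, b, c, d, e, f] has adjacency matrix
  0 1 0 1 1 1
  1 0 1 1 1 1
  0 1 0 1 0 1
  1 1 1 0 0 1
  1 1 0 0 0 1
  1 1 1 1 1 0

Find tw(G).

A width-3 tree decomposition is:
Bags: B1 = {a, b, e, f}  B2 = {a, b, d, f}  B3 = {b, c, d, f}
Tree: B1–B2, B2–B3
Every bag has size at most 4, so the width is 4 − 1 = 3 and tw(G) ≤ 3. Conversely, {b, c, d, f} is a clique of size 4, and the vertices of any clique must share a bag in every tree decomposition; so some bag has ≥ 4 vertices and tw(G) ≥ 3. Hence tw(G) = 3 exactly.

3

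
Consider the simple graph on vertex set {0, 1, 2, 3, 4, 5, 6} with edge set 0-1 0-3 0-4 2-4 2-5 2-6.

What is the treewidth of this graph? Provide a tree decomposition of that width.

Treewidth 1.
Bags: B1 = {0, 4}  B2 = {2, 4}  B3 = {2, 6}  B4 = {0, 1}  B5 = {0, 3}  B6 = {2, 5}
Tree: B1–B2, B2–B3, B1–B4, B4–B5, B3–B6

Every bag has size at most 2, so the width is 2 − 1 = 1 and tw(G) ≤ 1. Any graph with an edge has treewidth ≥ 1, and G has the edge 4–0. The upper and lower bounds meet at 1, so that is the treewidth.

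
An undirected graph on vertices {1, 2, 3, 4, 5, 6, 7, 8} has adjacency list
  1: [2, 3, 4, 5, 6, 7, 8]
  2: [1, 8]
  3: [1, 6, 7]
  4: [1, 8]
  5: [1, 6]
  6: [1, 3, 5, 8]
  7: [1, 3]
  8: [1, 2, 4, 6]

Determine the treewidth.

2

A width-2 tree decomposition is:
Bags: B1 = {1, 6, 8}  B2 = {1, 3, 6}  B3 = {1, 4, 8}  B4 = {1, 2, 8}  B5 = {1, 3, 7}  B6 = {1, 5, 6}
Tree: B1–B2, B1–B3, B1–B4, B2–B5, B2–B6
Each bag holds 3 vertices, so the decomposition has width 2, which upper-bounds the treewidth. On the other hand G contains the 3-clique {1, 2, 8}. A clique must lie in a single bag of any decomposition, so no decomposition can have width below 2. Hence tw(G) = 2 exactly.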